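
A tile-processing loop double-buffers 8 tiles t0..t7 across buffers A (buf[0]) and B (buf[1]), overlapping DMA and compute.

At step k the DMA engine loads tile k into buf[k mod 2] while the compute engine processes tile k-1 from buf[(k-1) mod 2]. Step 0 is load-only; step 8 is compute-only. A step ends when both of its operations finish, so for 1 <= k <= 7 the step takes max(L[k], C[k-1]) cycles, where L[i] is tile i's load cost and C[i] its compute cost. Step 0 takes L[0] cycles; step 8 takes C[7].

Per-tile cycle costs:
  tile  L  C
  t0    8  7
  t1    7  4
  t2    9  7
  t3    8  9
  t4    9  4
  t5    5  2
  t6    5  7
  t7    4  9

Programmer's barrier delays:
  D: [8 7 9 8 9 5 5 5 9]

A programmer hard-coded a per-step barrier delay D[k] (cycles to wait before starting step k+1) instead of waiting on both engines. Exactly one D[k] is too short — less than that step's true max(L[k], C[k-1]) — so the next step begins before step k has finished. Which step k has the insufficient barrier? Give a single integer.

k=0 barrier L[0]=8→8c, D[0]=8 ok
k=1 barrier max(L[1]=7,C[0]=7)→7c, D[1]=7 ok
k=2 barrier max(L[2]=9,C[1]=4)→9c, D[2]=9 ok
k=3 barrier max(L[3]=8,C[2]=7)→8c, D[3]=8 ok
k=4 barrier max(L[4]=9,C[3]=9)→9c, D[4]=9 ok
k=5 barrier max(L[5]=5,C[4]=4)→5c, D[5]=5 ok
k=6 barrier max(L[6]=5,C[5]=2)→5c, D[6]=5 ok
k=7 barrier max(L[7]=4,C[6]=7)→7c, D[7]=5 SHORT
k=8 barrier C[7]=9→9c, D[8]=9 ok

hazard at step 7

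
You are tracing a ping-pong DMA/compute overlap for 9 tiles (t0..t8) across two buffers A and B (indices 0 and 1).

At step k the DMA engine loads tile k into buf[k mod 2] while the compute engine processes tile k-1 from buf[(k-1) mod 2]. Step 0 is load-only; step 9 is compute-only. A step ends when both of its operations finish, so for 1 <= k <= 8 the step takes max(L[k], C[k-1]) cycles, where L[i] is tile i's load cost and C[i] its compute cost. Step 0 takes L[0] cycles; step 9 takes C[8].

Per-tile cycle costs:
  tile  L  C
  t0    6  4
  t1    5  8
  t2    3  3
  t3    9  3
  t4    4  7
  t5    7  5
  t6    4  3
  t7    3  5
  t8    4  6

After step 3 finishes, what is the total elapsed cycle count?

k=0 load=t0/6c comp=- wait=6 total=6
k=1 load=t1/5c comp=t0/4c wait=5 total=11
k=2 load=t2/3c comp=t1/8c wait=8 total=19
k=3 load=t3/9c comp=t2/3c wait=9 total=28
k=4 load=t4/4c comp=t3/3c wait=4 total=32
k=5 load=t5/7c comp=t4/7c wait=7 total=39
k=6 load=t6/4c comp=t5/5c wait=5 total=44
k=7 load=t7/3c comp=t6/3c wait=3 total=47
k=8 load=t8/4c comp=t7/5c wait=5 total=52
k=9 load=- comp=t8/6c wait=6 total=58

end_cycle[3] = 28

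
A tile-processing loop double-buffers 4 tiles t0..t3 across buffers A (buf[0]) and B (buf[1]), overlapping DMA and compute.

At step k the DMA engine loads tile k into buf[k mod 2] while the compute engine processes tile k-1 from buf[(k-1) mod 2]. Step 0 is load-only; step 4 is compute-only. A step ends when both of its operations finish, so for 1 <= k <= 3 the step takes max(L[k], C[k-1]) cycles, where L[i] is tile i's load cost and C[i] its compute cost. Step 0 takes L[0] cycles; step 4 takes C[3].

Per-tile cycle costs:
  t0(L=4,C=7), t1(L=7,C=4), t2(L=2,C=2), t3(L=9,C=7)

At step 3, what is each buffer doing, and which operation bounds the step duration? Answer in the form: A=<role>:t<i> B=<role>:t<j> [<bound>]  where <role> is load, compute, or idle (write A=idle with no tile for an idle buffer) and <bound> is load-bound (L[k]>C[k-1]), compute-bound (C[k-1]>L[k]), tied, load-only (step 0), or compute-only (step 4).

step 3: A=compute:t2 B=load:t3 [load-bound]

  0. 4=4c; end=4; A:t0 B:-
  1. max(7,7)=7c; end=11; A:t0 B:t1
  2. max(2,4)=4c; end=15; A:t2 B:t1
  3. max(9,2)=9c; end=24; A:t2 B:t3
  4. 7=7c; end=31; A:t2 B:t3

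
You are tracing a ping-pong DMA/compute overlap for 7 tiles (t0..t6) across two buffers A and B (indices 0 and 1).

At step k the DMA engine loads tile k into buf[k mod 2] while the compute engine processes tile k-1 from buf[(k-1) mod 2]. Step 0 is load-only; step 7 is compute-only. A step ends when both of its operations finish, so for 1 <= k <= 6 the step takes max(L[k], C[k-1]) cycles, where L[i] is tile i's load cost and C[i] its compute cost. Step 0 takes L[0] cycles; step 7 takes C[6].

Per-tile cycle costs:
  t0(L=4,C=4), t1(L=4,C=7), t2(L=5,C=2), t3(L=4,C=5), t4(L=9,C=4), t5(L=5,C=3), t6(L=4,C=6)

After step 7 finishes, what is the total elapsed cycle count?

step 0: L[0]=4 → dur=4, Σ=4 | A=load:t0 B=idle [load-only]
step 1: L[1]=4 C[0]=4 → dur=4, Σ=8 | A=compute:t0 B=load:t1 [tied]
step 2: L[2]=5 C[1]=7 → dur=7, Σ=15 | A=load:t2 B=compute:t1 [compute-bound]
step 3: L[3]=4 C[2]=2 → dur=4, Σ=19 | A=compute:t2 B=load:t3 [load-bound]
step 4: L[4]=9 C[3]=5 → dur=9, Σ=28 | A=load:t4 B=compute:t3 [load-bound]
step 5: L[5]=5 C[4]=4 → dur=5, Σ=33 | A=compute:t4 B=load:t5 [load-bound]
step 6: L[6]=4 C[5]=3 → dur=4, Σ=37 | A=load:t6 B=compute:t5 [load-bound]
step 7: C[6]=6 → dur=6, Σ=43 | A=compute:t6 B=idle [compute-only]

end_cycle[7] = 43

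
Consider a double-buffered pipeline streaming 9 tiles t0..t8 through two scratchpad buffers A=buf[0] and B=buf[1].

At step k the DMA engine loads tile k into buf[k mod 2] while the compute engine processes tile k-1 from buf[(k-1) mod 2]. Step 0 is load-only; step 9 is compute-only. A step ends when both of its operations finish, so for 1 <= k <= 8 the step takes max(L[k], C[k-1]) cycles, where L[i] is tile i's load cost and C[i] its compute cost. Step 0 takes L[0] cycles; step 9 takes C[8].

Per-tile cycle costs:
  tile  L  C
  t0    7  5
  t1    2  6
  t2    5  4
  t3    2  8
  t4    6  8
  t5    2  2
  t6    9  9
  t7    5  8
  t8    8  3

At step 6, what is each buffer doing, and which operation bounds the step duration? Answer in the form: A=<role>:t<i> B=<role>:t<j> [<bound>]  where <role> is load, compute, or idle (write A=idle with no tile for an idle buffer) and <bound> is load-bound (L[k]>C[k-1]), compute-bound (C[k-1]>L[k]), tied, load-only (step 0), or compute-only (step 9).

step 0: L[0]=7 → dur=7, Σ=7 | A=load:t0 B=idle [load-only]
step 1: L[1]=2 C[0]=5 → dur=5, Σ=12 | A=compute:t0 B=load:t1 [compute-bound]
step 2: L[2]=5 C[1]=6 → dur=6, Σ=18 | A=load:t2 B=compute:t1 [compute-bound]
step 3: L[3]=2 C[2]=4 → dur=4, Σ=22 | A=compute:t2 B=load:t3 [compute-bound]
step 4: L[4]=6 C[3]=8 → dur=8, Σ=30 | A=load:t4 B=compute:t3 [compute-bound]
step 5: L[5]=2 C[4]=8 → dur=8, Σ=38 | A=compute:t4 B=load:t5 [compute-bound]
step 6: L[6]=9 C[5]=2 → dur=9, Σ=47 | A=load:t6 B=compute:t5 [load-bound]
step 7: L[7]=5 C[6]=9 → dur=9, Σ=56 | A=compute:t6 B=load:t7 [compute-bound]
step 8: L[8]=8 C[7]=8 → dur=8, Σ=64 | A=load:t8 B=compute:t7 [tied]
step 9: C[8]=3 → dur=3, Σ=67 | A=compute:t8 B=idle [compute-only]

step 6: A=load:t6 B=compute:t5 [load-bound]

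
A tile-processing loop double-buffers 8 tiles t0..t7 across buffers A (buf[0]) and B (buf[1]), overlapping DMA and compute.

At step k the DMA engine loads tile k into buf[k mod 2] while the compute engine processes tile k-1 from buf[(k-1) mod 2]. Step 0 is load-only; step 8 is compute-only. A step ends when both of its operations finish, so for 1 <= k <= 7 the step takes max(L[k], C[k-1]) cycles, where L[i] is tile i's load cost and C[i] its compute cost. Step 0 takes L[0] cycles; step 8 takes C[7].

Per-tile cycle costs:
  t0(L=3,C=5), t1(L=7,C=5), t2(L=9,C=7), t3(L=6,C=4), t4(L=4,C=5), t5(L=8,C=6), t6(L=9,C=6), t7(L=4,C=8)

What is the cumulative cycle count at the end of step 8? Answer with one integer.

end_cycle[8] = 61

k=0 load=t0/3c comp=- wait=3 total=3
k=1 load=t1/7c comp=t0/5c wait=7 total=10
k=2 load=t2/9c comp=t1/5c wait=9 total=19
k=3 load=t3/6c comp=t2/7c wait=7 total=26
k=4 load=t4/4c comp=t3/4c wait=4 total=30
k=5 load=t5/8c comp=t4/5c wait=8 total=38
k=6 load=t6/9c comp=t5/6c wait=9 total=47
k=7 load=t7/4c comp=t6/6c wait=6 total=53
k=8 load=- comp=t7/8c wait=8 total=61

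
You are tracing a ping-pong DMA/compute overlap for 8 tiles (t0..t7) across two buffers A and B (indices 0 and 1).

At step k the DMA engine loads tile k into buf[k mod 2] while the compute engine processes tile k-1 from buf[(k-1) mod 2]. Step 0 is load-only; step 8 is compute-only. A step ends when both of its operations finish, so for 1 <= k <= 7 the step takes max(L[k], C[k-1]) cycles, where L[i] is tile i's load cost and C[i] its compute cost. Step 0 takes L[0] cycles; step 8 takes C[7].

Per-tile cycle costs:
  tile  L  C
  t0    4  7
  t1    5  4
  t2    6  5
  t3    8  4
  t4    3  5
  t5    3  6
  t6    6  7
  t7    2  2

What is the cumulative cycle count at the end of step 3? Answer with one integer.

end_cycle[3] = 25

[0] DMA t0→A (4c) ∥ CU idle ⇒ 4c, clock 4
[1] DMA t1→B (5c) ∥ CU A:t0 (7c) ⇒ 7c, clock 11
[2] DMA t2→A (6c) ∥ CU B:t1 (4c) ⇒ 6c, clock 17
[3] DMA t3→B (8c) ∥ CU A:t2 (5c) ⇒ 8c, clock 25
[4] DMA t4→A (3c) ∥ CU B:t3 (4c) ⇒ 4c, clock 29
[5] DMA t5→B (3c) ∥ CU A:t4 (5c) ⇒ 5c, clock 34
[6] DMA t6→A (6c) ∥ CU B:t5 (6c) ⇒ 6c, clock 40
[7] DMA t7→B (2c) ∥ CU A:t6 (7c) ⇒ 7c, clock 47
[8] DMA idle ∥ CU B:t7 (2c) ⇒ 2c, clock 49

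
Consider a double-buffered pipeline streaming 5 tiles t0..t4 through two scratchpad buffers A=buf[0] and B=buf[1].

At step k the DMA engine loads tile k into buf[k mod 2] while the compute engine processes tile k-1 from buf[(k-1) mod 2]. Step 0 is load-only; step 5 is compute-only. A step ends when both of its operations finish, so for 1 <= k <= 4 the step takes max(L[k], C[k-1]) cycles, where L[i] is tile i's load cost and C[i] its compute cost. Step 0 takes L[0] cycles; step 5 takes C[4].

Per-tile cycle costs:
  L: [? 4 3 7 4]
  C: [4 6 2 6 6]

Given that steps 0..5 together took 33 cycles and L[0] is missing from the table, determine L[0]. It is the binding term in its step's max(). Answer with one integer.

L[0] = 4

step 0 → dur = L[0]=? = L[0]  (unknown; binding)
step 1 → dur = max(L[1]=4, C[0]=4) = 4
step 2 → dur = max(L[2]=3, C[1]=6) = 6
step 3 → dur = max(L[3]=7, C[2]=2) = 7
step 4 → dur = max(L[4]=4, C[3]=6) = 6
step 5 → dur = C[4]=6 = 6
sum of known step durations = 29
dur[0] = total - known = 33 - 29 = 4
L[0] is the binding max in step 0, so L[0] = dur[0] = 4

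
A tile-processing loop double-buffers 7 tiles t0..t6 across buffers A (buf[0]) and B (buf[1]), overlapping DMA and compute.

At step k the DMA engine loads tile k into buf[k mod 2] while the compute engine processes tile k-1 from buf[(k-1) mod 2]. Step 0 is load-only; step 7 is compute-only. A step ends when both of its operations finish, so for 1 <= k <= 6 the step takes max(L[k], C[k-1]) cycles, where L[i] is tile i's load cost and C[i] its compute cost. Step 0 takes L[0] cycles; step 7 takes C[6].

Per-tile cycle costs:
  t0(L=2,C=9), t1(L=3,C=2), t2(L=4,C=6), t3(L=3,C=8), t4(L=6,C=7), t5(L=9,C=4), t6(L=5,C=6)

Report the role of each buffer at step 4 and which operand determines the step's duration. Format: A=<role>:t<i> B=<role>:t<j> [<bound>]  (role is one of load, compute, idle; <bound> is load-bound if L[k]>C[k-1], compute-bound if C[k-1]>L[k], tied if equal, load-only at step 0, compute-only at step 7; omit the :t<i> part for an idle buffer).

step 4: A=load:t4 B=compute:t3 [compute-bound]

step 0: L[0]=2 → dur=2, Σ=2 | A=load:t0 B=idle [load-only]
step 1: L[1]=3 C[0]=9 → dur=9, Σ=11 | A=compute:t0 B=load:t1 [compute-bound]
step 2: L[2]=4 C[1]=2 → dur=4, Σ=15 | A=load:t2 B=compute:t1 [load-bound]
step 3: L[3]=3 C[2]=6 → dur=6, Σ=21 | A=compute:t2 B=load:t3 [compute-bound]
step 4: L[4]=6 C[3]=8 → dur=8, Σ=29 | A=load:t4 B=compute:t3 [compute-bound]
step 5: L[5]=9 C[4]=7 → dur=9, Σ=38 | A=compute:t4 B=load:t5 [load-bound]
step 6: L[6]=5 C[5]=4 → dur=5, Σ=43 | A=load:t6 B=compute:t5 [load-bound]
step 7: C[6]=6 → dur=6, Σ=49 | A=compute:t6 B=idle [compute-only]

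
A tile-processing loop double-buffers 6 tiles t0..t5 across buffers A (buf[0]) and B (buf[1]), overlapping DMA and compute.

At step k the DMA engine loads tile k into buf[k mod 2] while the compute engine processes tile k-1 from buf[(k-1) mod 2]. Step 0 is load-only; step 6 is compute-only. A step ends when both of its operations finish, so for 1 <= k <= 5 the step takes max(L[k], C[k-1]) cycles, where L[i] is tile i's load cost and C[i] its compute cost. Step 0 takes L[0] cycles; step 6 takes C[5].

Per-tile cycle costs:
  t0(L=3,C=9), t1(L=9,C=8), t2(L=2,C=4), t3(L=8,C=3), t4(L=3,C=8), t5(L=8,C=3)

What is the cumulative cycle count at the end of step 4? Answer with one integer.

[0] DMA t0→A (3c) ∥ CU idle ⇒ 3c, clock 3
[1] DMA t1→B (9c) ∥ CU A:t0 (9c) ⇒ 9c, clock 12
[2] DMA t2→A (2c) ∥ CU B:t1 (8c) ⇒ 8c, clock 20
[3] DMA t3→B (8c) ∥ CU A:t2 (4c) ⇒ 8c, clock 28
[4] DMA t4→A (3c) ∥ CU B:t3 (3c) ⇒ 3c, clock 31
[5] DMA t5→B (8c) ∥ CU A:t4 (8c) ⇒ 8c, clock 39
[6] DMA idle ∥ CU B:t5 (3c) ⇒ 3c, clock 42

end_cycle[4] = 31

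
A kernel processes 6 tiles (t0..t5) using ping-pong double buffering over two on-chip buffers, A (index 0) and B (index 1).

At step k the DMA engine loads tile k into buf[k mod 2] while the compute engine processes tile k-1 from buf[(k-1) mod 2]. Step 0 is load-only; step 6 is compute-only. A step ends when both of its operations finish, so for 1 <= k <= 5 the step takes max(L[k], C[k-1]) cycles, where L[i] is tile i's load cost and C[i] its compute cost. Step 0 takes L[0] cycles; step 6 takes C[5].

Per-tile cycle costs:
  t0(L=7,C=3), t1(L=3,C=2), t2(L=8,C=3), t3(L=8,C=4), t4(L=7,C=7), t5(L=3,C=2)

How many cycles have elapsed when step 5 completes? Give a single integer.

[0] DMA t0→A (7c) ∥ CU idle ⇒ 7c, clock 7
[1] DMA t1→B (3c) ∥ CU A:t0 (3c) ⇒ 3c, clock 10
[2] DMA t2→A (8c) ∥ CU B:t1 (2c) ⇒ 8c, clock 18
[3] DMA t3→B (8c) ∥ CU A:t2 (3c) ⇒ 8c, clock 26
[4] DMA t4→A (7c) ∥ CU B:t3 (4c) ⇒ 7c, clock 33
[5] DMA t5→B (3c) ∥ CU A:t4 (7c) ⇒ 7c, clock 40
[6] DMA idle ∥ CU B:t5 (2c) ⇒ 2c, clock 42

end_cycle[5] = 40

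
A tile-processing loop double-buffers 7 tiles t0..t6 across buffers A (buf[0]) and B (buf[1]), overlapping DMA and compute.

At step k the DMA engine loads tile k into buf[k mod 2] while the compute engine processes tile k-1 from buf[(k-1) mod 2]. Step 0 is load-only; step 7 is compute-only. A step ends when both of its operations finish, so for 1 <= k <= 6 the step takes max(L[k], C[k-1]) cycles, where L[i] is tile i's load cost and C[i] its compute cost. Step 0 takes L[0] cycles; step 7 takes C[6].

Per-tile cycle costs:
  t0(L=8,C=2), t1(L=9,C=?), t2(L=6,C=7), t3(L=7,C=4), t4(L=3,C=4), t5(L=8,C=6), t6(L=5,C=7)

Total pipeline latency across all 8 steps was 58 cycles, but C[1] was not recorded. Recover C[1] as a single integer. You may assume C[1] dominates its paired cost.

C[1] = 9

step 0: dur = L[0]=8 = 8
step 1: dur = max(L[1]=9, C[0]=2) = 9
step 2: dur = max(L[2]=6, C[1]=?) = C[1]  (unknown; binding)
step 3: dur = max(L[3]=7, C[2]=7) = 7
step 4: dur = max(L[4]=3, C[3]=4) = 4
step 5: dur = max(L[5]=8, C[4]=4) = 8
step 6: dur = max(L[6]=5, C[5]=6) = 6
step 7: dur = C[6]=7 = 7
sum of known step durations = 49
dur[2] = total - known = 58 - 49 = 9
C[1] is the binding max in step 2, so C[1] = dur[2] = 9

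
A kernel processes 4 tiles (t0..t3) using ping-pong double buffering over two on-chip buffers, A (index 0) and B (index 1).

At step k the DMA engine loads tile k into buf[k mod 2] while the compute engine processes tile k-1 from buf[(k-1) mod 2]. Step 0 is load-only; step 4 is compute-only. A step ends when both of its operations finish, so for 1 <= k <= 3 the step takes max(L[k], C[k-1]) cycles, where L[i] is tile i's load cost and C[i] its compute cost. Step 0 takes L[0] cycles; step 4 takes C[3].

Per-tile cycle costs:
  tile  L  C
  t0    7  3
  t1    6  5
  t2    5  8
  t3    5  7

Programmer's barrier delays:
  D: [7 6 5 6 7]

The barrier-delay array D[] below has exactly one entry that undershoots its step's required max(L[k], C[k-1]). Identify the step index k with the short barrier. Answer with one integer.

hazard at step 3

step 0: need L[0]=7 = 7; D[0]=7 ok
step 1: need max(L[1]=6,C[0]=3) = 6; D[1]=6 ok
step 2: need max(L[2]=5,C[1]=5) = 5; D[2]=5 ok
step 3: need max(L[3]=5,C[2]=8) = 8; D[3]=6 SHORT
step 4: need C[3]=7 = 7; D[4]=7 ok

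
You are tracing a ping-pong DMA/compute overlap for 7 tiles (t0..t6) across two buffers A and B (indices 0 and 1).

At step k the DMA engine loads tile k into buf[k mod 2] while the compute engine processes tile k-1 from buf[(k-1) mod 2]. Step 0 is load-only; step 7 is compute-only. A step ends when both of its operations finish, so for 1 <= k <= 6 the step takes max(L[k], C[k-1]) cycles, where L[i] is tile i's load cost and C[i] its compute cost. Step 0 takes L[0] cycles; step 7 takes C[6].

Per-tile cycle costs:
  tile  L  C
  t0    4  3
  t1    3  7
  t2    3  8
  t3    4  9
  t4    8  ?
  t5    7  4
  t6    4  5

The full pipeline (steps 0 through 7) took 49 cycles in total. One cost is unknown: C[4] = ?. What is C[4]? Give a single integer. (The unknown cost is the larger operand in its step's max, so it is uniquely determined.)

step 0 → dur = L[0]=4 = 4
step 1 → dur = max(L[1]=3, C[0]=3) = 3
step 2 → dur = max(L[2]=3, C[1]=7) = 7
step 3 → dur = max(L[3]=4, C[2]=8) = 8
step 4 → dur = max(L[4]=8, C[3]=9) = 9
step 5 → dur = max(L[5]=7, C[4]=?) = C[4]  (unknown; binding)
step 6 → dur = max(L[6]=4, C[5]=4) = 4
step 7 → dur = C[6]=5 = 5
sum of known step durations = 40
dur[5] = total - known = 49 - 40 = 9
C[4] is the binding max in step 5, so C[4] = dur[5] = 9

C[4] = 9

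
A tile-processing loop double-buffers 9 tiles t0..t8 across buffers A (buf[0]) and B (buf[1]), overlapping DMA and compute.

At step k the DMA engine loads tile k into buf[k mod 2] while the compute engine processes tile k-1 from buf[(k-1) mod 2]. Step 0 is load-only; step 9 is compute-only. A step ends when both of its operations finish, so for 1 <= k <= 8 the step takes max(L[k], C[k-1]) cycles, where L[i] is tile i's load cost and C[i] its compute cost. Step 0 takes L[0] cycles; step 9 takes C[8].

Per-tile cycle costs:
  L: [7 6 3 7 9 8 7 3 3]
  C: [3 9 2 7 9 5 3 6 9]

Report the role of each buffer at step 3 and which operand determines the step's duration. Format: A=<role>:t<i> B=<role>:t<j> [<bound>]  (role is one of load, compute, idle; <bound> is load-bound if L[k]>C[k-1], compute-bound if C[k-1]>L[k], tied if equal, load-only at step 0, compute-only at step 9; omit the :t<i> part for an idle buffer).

step 0: L[0]=7 → dur=7, Σ=7 | A=load:t0 B=idle [load-only]
step 1: L[1]=6 C[0]=3 → dur=6, Σ=13 | A=compute:t0 B=load:t1 [load-bound]
step 2: L[2]=3 C[1]=9 → dur=9, Σ=22 | A=load:t2 B=compute:t1 [compute-bound]
step 3: L[3]=7 C[2]=2 → dur=7, Σ=29 | A=compute:t2 B=load:t3 [load-bound]
step 4: L[4]=9 C[3]=7 → dur=9, Σ=38 | A=load:t4 B=compute:t3 [load-bound]
step 5: L[5]=8 C[4]=9 → dur=9, Σ=47 | A=compute:t4 B=load:t5 [compute-bound]
step 6: L[6]=7 C[5]=5 → dur=7, Σ=54 | A=load:t6 B=compute:t5 [load-bound]
step 7: L[7]=3 C[6]=3 → dur=3, Σ=57 | A=compute:t6 B=load:t7 [tied]
step 8: L[8]=3 C[7]=6 → dur=6, Σ=63 | A=load:t8 B=compute:t7 [compute-bound]
step 9: C[8]=9 → dur=9, Σ=72 | A=compute:t8 B=idle [compute-only]

step 3: A=compute:t2 B=load:t3 [load-bound]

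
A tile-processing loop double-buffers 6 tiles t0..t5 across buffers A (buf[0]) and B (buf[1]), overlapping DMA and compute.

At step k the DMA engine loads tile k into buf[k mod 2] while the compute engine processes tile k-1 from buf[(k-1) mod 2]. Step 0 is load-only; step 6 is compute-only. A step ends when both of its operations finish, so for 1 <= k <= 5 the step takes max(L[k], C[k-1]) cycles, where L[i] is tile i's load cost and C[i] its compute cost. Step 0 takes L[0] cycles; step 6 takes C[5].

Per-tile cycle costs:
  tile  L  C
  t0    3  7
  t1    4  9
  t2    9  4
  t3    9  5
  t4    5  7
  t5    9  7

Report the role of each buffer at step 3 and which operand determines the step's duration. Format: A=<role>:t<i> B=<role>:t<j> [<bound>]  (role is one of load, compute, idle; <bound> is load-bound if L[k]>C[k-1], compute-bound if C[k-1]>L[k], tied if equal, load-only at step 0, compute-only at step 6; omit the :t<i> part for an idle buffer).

step 3: A=compute:t2 B=load:t3 [load-bound]

  0. 3=3c; end=3; A:t0 B:-
  1. max(4,7)=7c; end=10; A:t0 B:t1
  2. max(9,9)=9c; end=19; A:t2 B:t1
  3. max(9,4)=9c; end=28; A:t2 B:t3
  4. max(5,5)=5c; end=33; A:t4 B:t3
  5. max(9,7)=9c; end=42; A:t4 B:t5
  6. 7=7c; end=49; A:t4 B:t5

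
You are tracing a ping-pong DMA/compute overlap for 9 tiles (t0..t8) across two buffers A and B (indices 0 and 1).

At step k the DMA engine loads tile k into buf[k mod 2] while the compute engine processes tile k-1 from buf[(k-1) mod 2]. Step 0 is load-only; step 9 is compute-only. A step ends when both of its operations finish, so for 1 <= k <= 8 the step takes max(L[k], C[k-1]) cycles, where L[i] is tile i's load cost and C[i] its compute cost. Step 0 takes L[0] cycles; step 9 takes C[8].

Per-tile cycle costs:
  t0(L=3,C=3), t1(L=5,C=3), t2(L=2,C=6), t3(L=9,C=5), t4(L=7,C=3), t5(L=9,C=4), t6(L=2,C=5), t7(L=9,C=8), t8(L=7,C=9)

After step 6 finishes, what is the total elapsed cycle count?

end_cycle[6] = 40

[0] DMA t0→A (3c) ∥ CU idle ⇒ 3c, clock 3
[1] DMA t1→B (5c) ∥ CU A:t0 (3c) ⇒ 5c, clock 8
[2] DMA t2→A (2c) ∥ CU B:t1 (3c) ⇒ 3c, clock 11
[3] DMA t3→B (9c) ∥ CU A:t2 (6c) ⇒ 9c, clock 20
[4] DMA t4→A (7c) ∥ CU B:t3 (5c) ⇒ 7c, clock 27
[5] DMA t5→B (9c) ∥ CU A:t4 (3c) ⇒ 9c, clock 36
[6] DMA t6→A (2c) ∥ CU B:t5 (4c) ⇒ 4c, clock 40
[7] DMA t7→B (9c) ∥ CU A:t6 (5c) ⇒ 9c, clock 49
[8] DMA t8→A (7c) ∥ CU B:t7 (8c) ⇒ 8c, clock 57
[9] DMA idle ∥ CU A:t8 (9c) ⇒ 9c, clock 66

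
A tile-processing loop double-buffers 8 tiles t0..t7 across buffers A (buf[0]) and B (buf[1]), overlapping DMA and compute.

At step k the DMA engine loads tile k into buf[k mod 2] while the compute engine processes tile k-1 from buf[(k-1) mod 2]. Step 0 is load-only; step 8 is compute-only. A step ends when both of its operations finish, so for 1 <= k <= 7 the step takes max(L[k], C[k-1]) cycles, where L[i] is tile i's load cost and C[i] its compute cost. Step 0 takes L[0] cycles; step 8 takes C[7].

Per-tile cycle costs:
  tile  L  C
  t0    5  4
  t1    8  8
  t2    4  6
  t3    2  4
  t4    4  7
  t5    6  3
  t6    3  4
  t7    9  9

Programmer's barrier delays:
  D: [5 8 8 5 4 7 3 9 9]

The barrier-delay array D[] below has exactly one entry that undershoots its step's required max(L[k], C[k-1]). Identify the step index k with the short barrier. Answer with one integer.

hazard at step 3

step 0: need L[0]=5 = 5; D[0]=5 ok
step 1: need max(L[1]=8,C[0]=4) = 8; D[1]=8 ok
step 2: need max(L[2]=4,C[1]=8) = 8; D[2]=8 ok
step 3: need max(L[3]=2,C[2]=6) = 6; D[3]=5 SHORT
step 4: need max(L[4]=4,C[3]=4) = 4; D[4]=4 ok
step 5: need max(L[5]=6,C[4]=7) = 7; D[5]=7 ok
step 6: need max(L[6]=3,C[5]=3) = 3; D[6]=3 ok
step 7: need max(L[7]=9,C[6]=4) = 9; D[7]=9 ok
step 8: need C[7]=9 = 9; D[8]=9 ok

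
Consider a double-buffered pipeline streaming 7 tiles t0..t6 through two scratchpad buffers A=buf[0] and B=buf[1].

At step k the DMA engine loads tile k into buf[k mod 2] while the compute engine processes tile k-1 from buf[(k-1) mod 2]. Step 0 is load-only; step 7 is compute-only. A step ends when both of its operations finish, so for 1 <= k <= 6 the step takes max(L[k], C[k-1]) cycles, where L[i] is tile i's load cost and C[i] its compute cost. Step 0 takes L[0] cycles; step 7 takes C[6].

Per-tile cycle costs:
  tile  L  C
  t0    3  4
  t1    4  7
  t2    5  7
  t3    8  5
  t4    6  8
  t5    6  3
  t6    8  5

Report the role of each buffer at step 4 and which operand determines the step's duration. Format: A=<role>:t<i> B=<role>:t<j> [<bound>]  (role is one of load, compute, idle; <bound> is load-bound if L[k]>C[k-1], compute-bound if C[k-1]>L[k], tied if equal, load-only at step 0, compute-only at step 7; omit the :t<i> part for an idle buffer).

[0] DMA t0→A (3c) ∥ CU idle ⇒ 3c, clock 3
[1] DMA t1→B (4c) ∥ CU A:t0 (4c) ⇒ 4c, clock 7
[2] DMA t2→A (5c) ∥ CU B:t1 (7c) ⇒ 7c, clock 14
[3] DMA t3→B (8c) ∥ CU A:t2 (7c) ⇒ 8c, clock 22
[4] DMA t4→A (6c) ∥ CU B:t3 (5c) ⇒ 6c, clock 28
[5] DMA t5→B (6c) ∥ CU A:t4 (8c) ⇒ 8c, clock 36
[6] DMA t6→A (8c) ∥ CU B:t5 (3c) ⇒ 8c, clock 44
[7] DMA idle ∥ CU A:t6 (5c) ⇒ 5c, clock 49

step 4: A=load:t4 B=compute:t3 [load-bound]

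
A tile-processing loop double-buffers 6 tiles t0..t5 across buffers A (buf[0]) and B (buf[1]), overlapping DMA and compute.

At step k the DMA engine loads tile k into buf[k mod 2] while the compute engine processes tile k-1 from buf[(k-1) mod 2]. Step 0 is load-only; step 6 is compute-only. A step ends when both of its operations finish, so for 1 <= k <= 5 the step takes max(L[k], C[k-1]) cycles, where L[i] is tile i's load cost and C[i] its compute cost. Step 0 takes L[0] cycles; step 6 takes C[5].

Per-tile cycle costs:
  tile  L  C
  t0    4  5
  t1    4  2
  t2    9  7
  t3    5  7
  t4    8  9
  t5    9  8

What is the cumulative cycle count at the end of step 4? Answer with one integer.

end_cycle[4] = 33

  0. 4=4c; end=4; A:t0 B:-
  1. max(4,5)=5c; end=9; A:t0 B:t1
  2. max(9,2)=9c; end=18; A:t2 B:t1
  3. max(5,7)=7c; end=25; A:t2 B:t3
  4. max(8,7)=8c; end=33; A:t4 B:t3
  5. max(9,9)=9c; end=42; A:t4 B:t5
  6. 8=8c; end=50; A:t4 B:t5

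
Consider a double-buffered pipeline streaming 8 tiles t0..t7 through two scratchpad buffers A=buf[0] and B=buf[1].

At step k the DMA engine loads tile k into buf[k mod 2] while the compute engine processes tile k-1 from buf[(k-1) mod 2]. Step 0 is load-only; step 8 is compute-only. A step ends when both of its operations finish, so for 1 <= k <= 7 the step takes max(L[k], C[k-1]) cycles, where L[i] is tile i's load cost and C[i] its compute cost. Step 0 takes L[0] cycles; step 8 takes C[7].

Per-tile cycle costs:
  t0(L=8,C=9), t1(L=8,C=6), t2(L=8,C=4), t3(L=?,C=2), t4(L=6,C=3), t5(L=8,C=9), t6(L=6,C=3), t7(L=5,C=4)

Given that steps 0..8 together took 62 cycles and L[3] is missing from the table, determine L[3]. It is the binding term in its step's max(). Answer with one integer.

L[3] = 5

step 0 | dur = L[0]=8 = 8
step 1 | dur = max(L[1]=8, C[0]=9) = 9
step 2 | dur = max(L[2]=8, C[1]=6) = 8
step 3 | dur = max(L[3]=?, C[2]=4) = L[3]  (unknown; binding)
step 4 | dur = max(L[4]=6, C[3]=2) = 6
step 5 | dur = max(L[5]=8, C[4]=3) = 8
step 6 | dur = max(L[6]=6, C[5]=9) = 9
step 7 | dur = max(L[7]=5, C[6]=3) = 5
step 8 | dur = C[7]=4 = 4
sum of known step durations = 57
dur[3] = total - known = 62 - 57 = 5
L[3] is the binding max in step 3, so L[3] = dur[3] = 5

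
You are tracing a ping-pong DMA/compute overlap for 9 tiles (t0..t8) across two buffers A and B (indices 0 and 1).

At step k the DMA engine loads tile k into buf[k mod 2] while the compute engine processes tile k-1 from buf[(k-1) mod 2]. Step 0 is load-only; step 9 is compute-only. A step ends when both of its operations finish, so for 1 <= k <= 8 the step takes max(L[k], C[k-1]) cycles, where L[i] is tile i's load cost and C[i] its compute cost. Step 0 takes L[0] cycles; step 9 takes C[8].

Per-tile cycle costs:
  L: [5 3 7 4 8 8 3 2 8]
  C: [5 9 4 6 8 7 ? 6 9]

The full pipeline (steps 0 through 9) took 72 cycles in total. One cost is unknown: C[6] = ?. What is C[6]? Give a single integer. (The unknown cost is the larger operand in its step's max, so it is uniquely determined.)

C[6] = 9

step 0 = dur = L[0]=5 = 5
step 1 = dur = max(L[1]=3, C[0]=5) = 5
step 2 = dur = max(L[2]=7, C[1]=9) = 9
step 3 = dur = max(L[3]=4, C[2]=4) = 4
step 4 = dur = max(L[4]=8, C[3]=6) = 8
step 5 = dur = max(L[5]=8, C[4]=8) = 8
step 6 = dur = max(L[6]=3, C[5]=7) = 7
step 7 = dur = max(L[7]=2, C[6]=?) = C[6]  (unknown; binding)
step 8 = dur = max(L[8]=8, C[7]=6) = 8
step 9 = dur = C[8]=9 = 9
sum of known step durations = 63
dur[7] = total - known = 72 - 63 = 9
C[6] is the binding max in step 7, so C[6] = dur[7] = 9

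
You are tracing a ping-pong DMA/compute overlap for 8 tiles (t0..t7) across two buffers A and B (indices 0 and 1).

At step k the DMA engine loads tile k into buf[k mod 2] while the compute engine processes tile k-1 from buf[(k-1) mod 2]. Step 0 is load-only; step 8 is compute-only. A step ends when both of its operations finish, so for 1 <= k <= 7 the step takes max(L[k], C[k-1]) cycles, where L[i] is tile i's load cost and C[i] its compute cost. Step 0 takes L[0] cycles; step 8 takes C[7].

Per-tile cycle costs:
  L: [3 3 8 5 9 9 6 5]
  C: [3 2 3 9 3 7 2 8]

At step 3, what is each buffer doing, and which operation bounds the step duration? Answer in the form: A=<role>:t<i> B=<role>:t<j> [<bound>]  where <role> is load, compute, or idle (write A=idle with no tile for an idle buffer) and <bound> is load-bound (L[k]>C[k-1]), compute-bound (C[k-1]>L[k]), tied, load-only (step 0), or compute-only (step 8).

[0] DMA t0→A (3c) ∥ CU idle ⇒ 3c, clock 3
[1] DMA t1→B (3c) ∥ CU A:t0 (3c) ⇒ 3c, clock 6
[2] DMA t2→A (8c) ∥ CU B:t1 (2c) ⇒ 8c, clock 14
[3] DMA t3→B (5c) ∥ CU A:t2 (3c) ⇒ 5c, clock 19
[4] DMA t4→A (9c) ∥ CU B:t3 (9c) ⇒ 9c, clock 28
[5] DMA t5→B (9c) ∥ CU A:t4 (3c) ⇒ 9c, clock 37
[6] DMA t6→A (6c) ∥ CU B:t5 (7c) ⇒ 7c, clock 44
[7] DMA t7→B (5c) ∥ CU A:t6 (2c) ⇒ 5c, clock 49
[8] DMA idle ∥ CU B:t7 (8c) ⇒ 8c, clock 57

step 3: A=compute:t2 B=load:t3 [load-bound]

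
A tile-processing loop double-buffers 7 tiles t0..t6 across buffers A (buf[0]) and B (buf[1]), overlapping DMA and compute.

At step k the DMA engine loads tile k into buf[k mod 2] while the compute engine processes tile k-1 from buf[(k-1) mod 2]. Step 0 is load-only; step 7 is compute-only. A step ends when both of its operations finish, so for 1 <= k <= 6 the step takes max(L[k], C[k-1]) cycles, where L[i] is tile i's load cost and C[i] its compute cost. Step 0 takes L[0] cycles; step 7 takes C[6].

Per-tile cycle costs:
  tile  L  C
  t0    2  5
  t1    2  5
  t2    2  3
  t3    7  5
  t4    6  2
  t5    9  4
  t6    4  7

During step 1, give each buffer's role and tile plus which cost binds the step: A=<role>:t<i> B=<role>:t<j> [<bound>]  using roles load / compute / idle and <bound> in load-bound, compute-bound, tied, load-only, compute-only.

  0. 2=2c; end=2; A:t0 B:-
  1. max(2,5)=5c; end=7; A:t0 B:t1
  2. max(2,5)=5c; end=12; A:t2 B:t1
  3. max(7,3)=7c; end=19; A:t2 B:t3
  4. max(6,5)=6c; end=25; A:t4 B:t3
  5. max(9,2)=9c; end=34; A:t4 B:t5
  6. max(4,4)=4c; end=38; A:t6 B:t5
  7. 7=7c; end=45; A:t6 B:t5

step 1: A=compute:t0 B=load:t1 [compute-bound]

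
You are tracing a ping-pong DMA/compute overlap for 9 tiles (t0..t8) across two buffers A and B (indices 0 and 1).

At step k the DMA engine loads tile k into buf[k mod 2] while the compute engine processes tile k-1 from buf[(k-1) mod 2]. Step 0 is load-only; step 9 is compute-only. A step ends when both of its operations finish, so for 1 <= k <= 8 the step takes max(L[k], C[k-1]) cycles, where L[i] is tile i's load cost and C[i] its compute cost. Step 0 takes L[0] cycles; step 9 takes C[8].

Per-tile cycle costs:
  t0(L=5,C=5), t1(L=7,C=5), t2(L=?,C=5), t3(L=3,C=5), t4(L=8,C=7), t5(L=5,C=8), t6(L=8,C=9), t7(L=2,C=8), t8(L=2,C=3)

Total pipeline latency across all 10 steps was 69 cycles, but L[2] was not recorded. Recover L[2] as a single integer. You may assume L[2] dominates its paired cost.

L[2] = 9

step 0: dur = L[0]=5 = 5
step 1: dur = max(L[1]=7, C[0]=5) = 7
step 2: dur = max(L[2]=?, C[1]=5) = L[2]  (unknown; binding)
step 3: dur = max(L[3]=3, C[2]=5) = 5
step 4: dur = max(L[4]=8, C[3]=5) = 8
step 5: dur = max(L[5]=5, C[4]=7) = 7
step 6: dur = max(L[6]=8, C[5]=8) = 8
step 7: dur = max(L[7]=2, C[6]=9) = 9
step 8: dur = max(L[8]=2, C[7]=8) = 8
step 9: dur = C[8]=3 = 3
sum of known step durations = 60
dur[2] = total - known = 69 - 60 = 9
L[2] is the binding max in step 2, so L[2] = dur[2] = 9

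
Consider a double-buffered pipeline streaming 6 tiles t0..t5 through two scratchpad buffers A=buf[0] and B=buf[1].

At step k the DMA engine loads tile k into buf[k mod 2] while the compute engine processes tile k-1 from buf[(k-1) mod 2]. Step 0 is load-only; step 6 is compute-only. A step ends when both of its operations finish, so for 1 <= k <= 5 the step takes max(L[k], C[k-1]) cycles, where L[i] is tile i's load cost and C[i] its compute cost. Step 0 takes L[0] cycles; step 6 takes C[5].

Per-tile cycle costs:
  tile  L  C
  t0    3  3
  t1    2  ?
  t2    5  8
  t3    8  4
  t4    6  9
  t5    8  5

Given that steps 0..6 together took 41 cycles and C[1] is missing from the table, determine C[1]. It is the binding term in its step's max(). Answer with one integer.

step 0 | dur = L[0]=3 = 3
step 1 | dur = max(L[1]=2, C[0]=3) = 3
step 2 | dur = max(L[2]=5, C[1]=?) = C[1]  (unknown; binding)
step 3 | dur = max(L[3]=8, C[2]=8) = 8
step 4 | dur = max(L[4]=6, C[3]=4) = 6
step 5 | dur = max(L[5]=8, C[4]=9) = 9
step 6 | dur = C[5]=5 = 5
sum of known step durations = 34
dur[2] = total - known = 41 - 34 = 7
C[1] is the binding max in step 2, so C[1] = dur[2] = 7

C[1] = 7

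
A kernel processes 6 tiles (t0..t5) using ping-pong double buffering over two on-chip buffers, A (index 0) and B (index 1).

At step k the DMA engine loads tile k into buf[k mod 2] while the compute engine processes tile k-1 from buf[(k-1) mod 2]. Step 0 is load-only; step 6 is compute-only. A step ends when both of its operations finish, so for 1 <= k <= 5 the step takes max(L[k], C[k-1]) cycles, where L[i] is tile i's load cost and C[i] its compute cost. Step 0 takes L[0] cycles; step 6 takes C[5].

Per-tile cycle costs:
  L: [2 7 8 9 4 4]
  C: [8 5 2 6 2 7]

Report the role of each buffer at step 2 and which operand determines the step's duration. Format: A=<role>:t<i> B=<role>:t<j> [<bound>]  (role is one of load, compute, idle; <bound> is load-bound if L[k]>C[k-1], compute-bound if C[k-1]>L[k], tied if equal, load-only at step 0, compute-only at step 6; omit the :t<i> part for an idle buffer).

step 0: L[0]=2 → dur=2, Σ=2 | A=load:t0 B=idle [load-only]
step 1: L[1]=7 C[0]=8 → dur=8, Σ=10 | A=compute:t0 B=load:t1 [compute-bound]
step 2: L[2]=8 C[1]=5 → dur=8, Σ=18 | A=load:t2 B=compute:t1 [load-bound]
step 3: L[3]=9 C[2]=2 → dur=9, Σ=27 | A=compute:t2 B=load:t3 [load-bound]
step 4: L[4]=4 C[3]=6 → dur=6, Σ=33 | A=load:t4 B=compute:t3 [compute-bound]
step 5: L[5]=4 C[4]=2 → dur=4, Σ=37 | A=compute:t4 B=load:t5 [load-bound]
step 6: C[5]=7 → dur=7, Σ=44 | A=idle B=compute:t5 [compute-only]

step 2: A=load:t2 B=compute:t1 [load-bound]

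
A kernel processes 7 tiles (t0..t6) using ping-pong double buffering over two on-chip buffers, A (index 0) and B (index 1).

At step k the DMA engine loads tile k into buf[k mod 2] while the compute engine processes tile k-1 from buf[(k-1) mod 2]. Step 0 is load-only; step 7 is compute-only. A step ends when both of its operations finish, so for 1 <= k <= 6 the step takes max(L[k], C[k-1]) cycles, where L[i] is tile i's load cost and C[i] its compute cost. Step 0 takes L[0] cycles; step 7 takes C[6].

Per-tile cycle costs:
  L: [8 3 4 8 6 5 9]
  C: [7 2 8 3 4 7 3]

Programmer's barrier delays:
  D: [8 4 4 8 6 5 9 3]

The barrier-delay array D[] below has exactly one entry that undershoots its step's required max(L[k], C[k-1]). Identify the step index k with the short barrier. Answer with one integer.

k=0 barrier L[0]=8→8c, D[0]=8 ok
k=1 barrier max(L[1]=3,C[0]=7)→7c, D[1]=4 SHORT
k=2 barrier max(L[2]=4,C[1]=2)→4c, D[2]=4 ok
k=3 barrier max(L[3]=8,C[2]=8)→8c, D[3]=8 ok
k=4 barrier max(L[4]=6,C[3]=3)→6c, D[4]=6 ok
k=5 barrier max(L[5]=5,C[4]=4)→5c, D[5]=5 ok
k=6 barrier max(L[6]=9,C[5]=7)→9c, D[6]=9 ok
k=7 barrier C[6]=3→3c, D[7]=3 ok

hazard at step 1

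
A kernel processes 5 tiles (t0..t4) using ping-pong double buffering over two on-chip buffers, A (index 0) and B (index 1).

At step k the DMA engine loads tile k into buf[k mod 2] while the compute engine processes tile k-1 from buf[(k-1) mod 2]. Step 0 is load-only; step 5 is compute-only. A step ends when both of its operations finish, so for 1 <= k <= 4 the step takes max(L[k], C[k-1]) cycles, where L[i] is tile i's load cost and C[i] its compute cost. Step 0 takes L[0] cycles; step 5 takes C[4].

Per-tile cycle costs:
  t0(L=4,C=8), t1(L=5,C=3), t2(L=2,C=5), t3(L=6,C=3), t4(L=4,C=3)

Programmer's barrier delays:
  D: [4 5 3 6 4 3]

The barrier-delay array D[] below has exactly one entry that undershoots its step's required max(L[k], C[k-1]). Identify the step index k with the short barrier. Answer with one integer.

hazard at step 1

[0] required=L[0]=4=4 vs D=4 ok
[1] required=max(L[1]=5,C[0]=8)=8 vs D=5 SHORT
[2] required=max(L[2]=2,C[1]=3)=3 vs D=3 ok
[3] required=max(L[3]=6,C[2]=5)=6 vs D=6 ok
[4] required=max(L[4]=4,C[3]=3)=4 vs D=4 ok
[5] required=C[4]=3=3 vs D=3 ok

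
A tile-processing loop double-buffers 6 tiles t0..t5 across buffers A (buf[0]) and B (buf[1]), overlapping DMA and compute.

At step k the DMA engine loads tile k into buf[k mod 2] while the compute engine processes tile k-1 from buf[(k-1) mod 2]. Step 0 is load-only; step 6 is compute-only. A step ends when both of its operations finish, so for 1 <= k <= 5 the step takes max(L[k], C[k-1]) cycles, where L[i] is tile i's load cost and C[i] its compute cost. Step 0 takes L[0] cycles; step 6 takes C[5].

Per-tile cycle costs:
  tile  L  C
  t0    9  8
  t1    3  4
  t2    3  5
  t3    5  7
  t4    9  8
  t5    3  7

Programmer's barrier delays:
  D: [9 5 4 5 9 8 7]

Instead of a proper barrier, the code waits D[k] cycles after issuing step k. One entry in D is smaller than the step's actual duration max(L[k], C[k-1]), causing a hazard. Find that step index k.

hazard at step 1

k=0 barrier L[0]=9→9c, D[0]=9 ok
k=1 barrier max(L[1]=3,C[0]=8)→8c, D[1]=5 SHORT
k=2 barrier max(L[2]=3,C[1]=4)→4c, D[2]=4 ok
k=3 barrier max(L[3]=5,C[2]=5)→5c, D[3]=5 ok
k=4 barrier max(L[4]=9,C[3]=7)→9c, D[4]=9 ok
k=5 barrier max(L[5]=3,C[4]=8)→8c, D[5]=8 ok
k=6 barrier C[5]=7→7c, D[6]=7 ok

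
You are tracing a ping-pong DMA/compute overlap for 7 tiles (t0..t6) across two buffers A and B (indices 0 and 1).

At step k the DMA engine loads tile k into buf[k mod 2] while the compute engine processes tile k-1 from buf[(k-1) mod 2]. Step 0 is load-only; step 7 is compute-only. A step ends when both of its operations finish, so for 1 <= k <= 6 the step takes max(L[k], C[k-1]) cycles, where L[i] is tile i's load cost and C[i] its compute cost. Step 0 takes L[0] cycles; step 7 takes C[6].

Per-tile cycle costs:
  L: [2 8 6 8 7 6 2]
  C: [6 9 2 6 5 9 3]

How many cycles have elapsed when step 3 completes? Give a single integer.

step 0: L[0]=2 → dur=2, Σ=2 | A=load:t0 B=idle [load-only]
step 1: L[1]=8 C[0]=6 → dur=8, Σ=10 | A=compute:t0 B=load:t1 [load-bound]
step 2: L[2]=6 C[1]=9 → dur=9, Σ=19 | A=load:t2 B=compute:t1 [compute-bound]
step 3: L[3]=8 C[2]=2 → dur=8, Σ=27 | A=compute:t2 B=load:t3 [load-bound]
step 4: L[4]=7 C[3]=6 → dur=7, Σ=34 | A=load:t4 B=compute:t3 [load-bound]
step 5: L[5]=6 C[4]=5 → dur=6, Σ=40 | A=compute:t4 B=load:t5 [load-bound]
step 6: L[6]=2 C[5]=9 → dur=9, Σ=49 | A=load:t6 B=compute:t5 [compute-bound]
step 7: C[6]=3 → dur=3, Σ=52 | A=compute:t6 B=idle [compute-only]

end_cycle[3] = 27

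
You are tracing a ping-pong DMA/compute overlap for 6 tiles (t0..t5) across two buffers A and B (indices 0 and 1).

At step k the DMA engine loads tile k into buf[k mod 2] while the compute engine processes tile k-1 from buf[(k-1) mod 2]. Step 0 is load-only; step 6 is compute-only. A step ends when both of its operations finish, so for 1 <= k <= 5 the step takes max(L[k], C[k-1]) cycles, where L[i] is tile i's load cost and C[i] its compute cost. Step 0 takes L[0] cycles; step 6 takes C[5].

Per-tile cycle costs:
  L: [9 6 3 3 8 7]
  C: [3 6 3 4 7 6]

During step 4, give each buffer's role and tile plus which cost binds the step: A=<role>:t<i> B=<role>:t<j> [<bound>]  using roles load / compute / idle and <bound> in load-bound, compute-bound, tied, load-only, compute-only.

k=0 load=t0/9c comp=- wait=9 total=9
k=1 load=t1/6c comp=t0/3c wait=6 total=15
k=2 load=t2/3c comp=t1/6c wait=6 total=21
k=3 load=t3/3c comp=t2/3c wait=3 total=24
k=4 load=t4/8c comp=t3/4c wait=8 total=32
k=5 load=t5/7c comp=t4/7c wait=7 total=39
k=6 load=- comp=t5/6c wait=6 total=45

step 4: A=load:t4 B=compute:t3 [load-bound]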